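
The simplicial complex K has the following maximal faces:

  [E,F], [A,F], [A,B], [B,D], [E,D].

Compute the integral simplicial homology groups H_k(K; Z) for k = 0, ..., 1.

Take the total order A < B < D < E < F on the vertex set. Then K (dimension 1) consists of the simplices:

  0-simplices (5): A, B, D, E, F
  1-simplices (5): AB, AF, BD, DE, EF

so the chain groups are C_0 ≅ Z^5, C_1 ≅ Z^5.

∂_1: C_1 → C_0 sends each edge [p,q] (with p < q) to q − p.
The resulting 5×5 matrix has rank 4, and its Smith normal form has invariant factors (1,1,1,1).

Computing H_k = (kernel of ∂_k) / (image of ∂_{k+1}):

  H_0: rank C_0 − rank ∂_1 = 5 − 4 = 1, and the invariant factors of ∂_1 are all 1, so H_0 ≅ Z.
  H_1: rank ker ∂_1 − rank ∂_2 = (5 − 4) − 0 = 1, and there is no ∂_2, so H_1 ≅ Z.

H_0 = Z,  H_1 = Z.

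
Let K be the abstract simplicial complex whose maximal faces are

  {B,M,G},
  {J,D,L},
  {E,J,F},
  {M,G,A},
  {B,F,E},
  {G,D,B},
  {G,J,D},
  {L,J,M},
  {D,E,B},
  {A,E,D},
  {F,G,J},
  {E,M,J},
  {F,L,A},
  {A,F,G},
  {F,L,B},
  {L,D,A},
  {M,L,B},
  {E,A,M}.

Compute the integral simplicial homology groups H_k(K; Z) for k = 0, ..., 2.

H_0 = Z,  H_1 = Z^2,  H_2 = Z.

Take the total order A < B < D < E < F < G < J < L < M on the vertex set. Then K (dimension 2) consists of the simplices:

  0-simplices (9): A, B, D, E, F, G, J, L, M
  1-simplices (27): AD, AE, AF, AG, AL, AM, BD, BE, BF, BG, BL, BM, DE, DG, DJ, DL, EF, EJ, EM, FG, FJ, FL, GJ, GM, JL, JM, LM
  2-simplices (18): ADE, ADL, AEM, AFG, AFL, AGM, BDE, BDG, BEF, BFL, BGM, BLM, DGJ, DJL, EFJ, EJM, FGJ, JLM

so the chain groups are C_0 ≅ Z^9, C_1 ≅ Z^27, C_2 ≅ Z^18.

∂_1: C_1 → C_0 is given by ∂[p,q] = [q] − [p].
The 9×27 boundary matrix has rank 8 and Smith normal form diag(1,1,1,1,1,1,1,1).

∂_2: C_2 → C_1 acts by ∂[p,q,r] = [q,r] − [p,r] + [p,q]. For instance
  ∂AFL = FL − AL + AF,
  ∂BEF = EF − BF + BE.
The resulting 27×18 matrix has rank 17, and its Smith normal form has invariant factors (1,1,1,1,1,1,1,1,1,1,1,1,1,1,1,1,1).

Reading off H_k = ker ∂_k / im ∂_{k+1}:

  H_0: rank C_0 − rank ∂_1 = 9 − 8 = 1, and the invariant factors of ∂_1 are all 1, so H_0 ≅ Z.
  H_1: rank ker ∂_1 − rank ∂_2 = (27 − 8) − 17 = 2, and the invariant factors of ∂_2 are all 1, so H_1 ≅ Z^2.
  H_2: rank ker ∂_2 − rank ∂_3 = (18 − 17) − 0 = 1, and there is no ∂_3, so H_2 ≅ Z.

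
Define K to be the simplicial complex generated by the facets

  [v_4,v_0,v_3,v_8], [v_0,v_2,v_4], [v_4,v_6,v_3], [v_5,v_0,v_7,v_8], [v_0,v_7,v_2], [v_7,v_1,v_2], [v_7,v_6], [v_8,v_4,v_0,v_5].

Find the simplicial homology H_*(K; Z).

Fix the vertex order v_0 < v_1 < v_2 < v_3 < v_4 < v_5 < v_6 < v_7 < v_8 and write every simplex with vertices in increasing order. Then dim K = 3 and the simplices of K are:

  0-simplices (9): [v_0], [v_1], [v_2], [v_3], [v_4], [v_5], [v_6], [v_7], [v_8]
  1-simplices (20): (20 of them)
  2-simplices (14): (14 of them)
  3-simplices (3): [v_0,v_3,v_4,v_8], [v_0,v_4,v_5,v_8], [v_0,v_5,v_7,v_8]

so the chain groups are C_0 ≅ Z^9, C_1 ≅ Z^20, C_2 ≅ Z^14, C_3 ≅ Z^3.

∂_1: C_1 → C_0 is given by ∂[p,q] = [q] − [p].
The resulting 9×20 matrix has rank 8, and its Smith normal form has invariant factors (1,1,1,1,1,1,1,1).

The boundary map ∂_2: C_2 → C_1 acts by ∂[p,q,r] = [q,r] − [p,r] + [p,q]. For instance
  ∂[v_3,v_4,v_6] = [v_4,v_6] − [v_3,v_6] + [v_3,v_4],
  ∂[v_3,v_4,v_8] = [v_4,v_8] − [v_3,v_8] + [v_3,v_4].
The resulting 20×14 matrix has rank 11, and its Smith normal form has invariant factors (1,1,1,1,1,1,1,1,1,1,1).

∂_3: C_3 → C_2 sends each 3-simplex σ to the alternating sum Σ_i (−1)^i (σ with its i-th vertex removed). For instance
  ∂[v_0,v_5,v_7,v_8] = [v_5,v_7,v_8] − [v_0,v_7,v_8] + [v_0,v_5,v_8] − [v_0,v_5,v_7],
  ∂[v_0,v_3,v_4,v_8] = [v_3,v_4,v_8] − [v_0,v_4,v_8] + [v_0,v_3,v_8] − [v_0,v_3,v_4].
As a 14×3 matrix over Z this has rank 3, with invariant factors (1,1,1).

Now H_k = ker ∂_k / im ∂_{k+1}, so:

  H_0: rank C_0 − rank ∂_1 = 9 − 8 = 1, and the invariant factors of ∂_1 are all 1, so H_0 = Z.
  H_1: rank ker ∂_1 − rank ∂_2 = (20 − 8) − 11 = 1, and the invariant factors of ∂_2 are all 1, so H_1 = Z.
  H_2: rank ker ∂_2 − rank ∂_3 = (14 − 11) − 3 = 0, and the invariant factors of ∂_3 are all 1, so H_2 = 0.
  H_3: rank ker ∂_3 − rank ∂_4 = (3 − 3) − 0 = 0, and there is no ∂_4, so H_3 = 0.

H_0 = Z,  H_1 = Z,  H_2 = 0,  H_3 = 0.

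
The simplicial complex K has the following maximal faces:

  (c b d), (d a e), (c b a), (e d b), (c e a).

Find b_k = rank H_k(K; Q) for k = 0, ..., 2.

K has 5 vertices, 10 edges, 5 triangles.
rank ∂_0 = 0, rank ∂_1 = 4 ⇒ b_0 = 5 − 0 − 4 = 1; all invariant factors of ∂_1 are 1 so no torsion. So H_0 ≅ Z.
rank ∂_1 = 4, rank ∂_2 = 5 ⇒ b_1 = 10 − 4 − 5 = 1; all invariant factors of ∂_2 are 1 so no torsion. So H_1 ≅ Z.
rank ∂_2 = 5, rank ∂_3 = 0 ⇒ b_2 = 5 − 5 − 0 = 0. So H_2 ≅ 0.

b_0 = 1, b_1 = 1, b_2 = 0.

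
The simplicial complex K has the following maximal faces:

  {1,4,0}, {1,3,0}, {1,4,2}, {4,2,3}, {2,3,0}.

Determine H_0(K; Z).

We work with the vertex ordering 0 < 1 < 2 < 3 < 4. The simplices of K, each written with vertices in increasing order, are:

  0-simplices (5): [0], [1], [2], [3], [4]
  1-simplices (10): [0,1], [0,2], [0,3], [0,4], [1,2], [1,3], [1,4], [2,3], [2,4], [3,4]
  2-simplices (5): [0,1,3], [0,1,4], [0,2,3], [1,2,4], [2,3,4]

Hence C_0 ≅ Z^5, C_1 ≅ Z^10, C_2 ≅ Z^5.

Boundary ∂_1: C_1 → C_0 sends each edge [p,q] (with p < q) to q − p. For instance
  ∂[2,4] = [4] − [2].
As a 5×10 matrix over Z this has rank 4, with invariant factors (1,1,1,1).

The boundary map ∂_2: C_2 → C_1 sends each 2-simplex [p,q,r] to [q,r] − [p,r] + [p,q]. For instance
  ∂[0,1,3] = [1,3] − [0,3] + [0,1],
  ∂[2,3,4] = [3,4] − [2,4] + [2,3].
The resulting 10×5 matrix has rank 5, and its Smith normal form has invariant factors (1,1,1,1,1).

Computing H_k = (kernel of ∂_k) / (image of ∂_{k+1}):

  H_0: rank C_0 − rank ∂_1 = 5 − 4 = 1, and the invariant factors of ∂_1 are all 1, so H_0 = Z.

(K is a triangulation of the Möbius band.)

H_0 = Z.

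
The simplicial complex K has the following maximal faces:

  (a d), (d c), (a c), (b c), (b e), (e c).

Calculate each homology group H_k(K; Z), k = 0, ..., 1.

H_0 ≅ Z,  H_1 ≅ Z^2.

Fix the vertex order a < b < c < d < e and write every simplex with vertices in increasing order. Then dim K = 1 and the simplices of K are:

  0-simplices (5): a, b, c, d, e
  1-simplices (6): ac, ad, bc, be, cd, ce

so the chain groups are C_0 ≅ Z^5, C_1 ≅ Z^6.

∂_1: C_1 → C_0 maps an edge to its endpoints' difference, ∂[p,q] = q − p. For instance
  ∂ce = e − c.
The 5×6 boundary matrix has rank 4 and Smith normal form diag(1,1,1,1).

Reading off H_k = ker ∂_k / im ∂_{k+1}:

  H_0: rank C_0 − rank ∂_1 = 5 − 4 = 1, and the invariant factors of ∂_1 are all 1, so H_0 = Z.
  H_1: rank ker ∂_1 − rank ∂_2 = (6 − 4) − 0 = 2, and there is no ∂_2, so H_1 = Z^2.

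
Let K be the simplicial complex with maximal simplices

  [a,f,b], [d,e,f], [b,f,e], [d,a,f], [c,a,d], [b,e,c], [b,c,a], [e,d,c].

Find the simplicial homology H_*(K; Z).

H_0 = Z,  H_1 = 0,  H_2 = Z.

Take the total order a < b < c < d < e < f on the vertex set. Then K (dimension 2) consists of the simplices:

  0-simplices (6): a, b, c, d, e, f
  1-simplices (12): ab, ac, ad, af, bc, be, bf, cd, ce, de, df, ef
  2-simplices (8): abc, abf, acd, adf, bce, bef, cde, def

so the chain groups are C_0 ≅ Z^6, C_1 ≅ Z^12, C_2 ≅ Z^8.

The boundary map ∂_1: C_1 → C_0 sends each edge [p,q] (with p < q) to q − p.
This gives a 6×12 integer matrix of rank 5; reducing to Smith normal form yields diagonal entries (1,1,1,1,1).

Boundary ∂_2: C_2 → C_1 acts by ∂[p,q,r] = [q,r] − [p,r] + [p,q]. For instance
  ∂acd = cd − ad + ac,
  ∂bce = ce − be + bc.
The resulting 12×8 matrix has rank 7, and its Smith normal form has invariant factors (1,1,1,1,1,1,1).

Now H_k = ker ∂_k / im ∂_{k+1}, so:

  H_0: rank C_0 − rank ∂_1 = 6 − 5 = 1, and the invariant factors of ∂_1 are all 1, so H_0 ≅ Z.
  H_1: rank ker ∂_1 − rank ∂_2 = (12 − 5) − 7 = 0, and the invariant factors of ∂_2 are all 1, so H_1 ≅ 0.
  H_2: rank ker ∂_2 − rank ∂_3 = (8 − 7) − 0 = 1, and there is no ∂_3, so H_2 ≅ Z.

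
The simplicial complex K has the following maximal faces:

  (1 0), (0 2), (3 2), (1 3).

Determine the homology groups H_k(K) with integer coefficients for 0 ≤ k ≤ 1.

H_0 ≅ Z,  H_1 ≅ Z.

Order the vertices as 0 < 1 < 2 < 3. Listing each simplex with vertices in this order, K has dimension 1 with simplices:

  0-simplices (4): [0], [1], [2], [3]
  1-simplices (4): [0,1], [0,2], [1,3], [2,3]

so the chain groups are C_0 ≅ Z^4, C_1 ≅ Z^4.

∂_1: C_1 → C_0 sends each edge [p,q] (with p < q) to q − p. For instance
  ∂[2,3] = [3] − [2].
This gives a 4×4 integer matrix of rank 3; reducing to Smith normal form yields diagonal entries (1,1,1).

Reading off H_k = ker ∂_k / im ∂_{k+1}:

  H_0: rank C_0 − rank ∂_1 = 4 − 3 = 1, and the invariant factors of ∂_1 are all 1, so H_0 ≅ Z.
  H_1: rank ker ∂_1 − rank ∂_2 = (4 − 3) − 0 = 1, and there is no ∂_2, so H_1 ≅ Z.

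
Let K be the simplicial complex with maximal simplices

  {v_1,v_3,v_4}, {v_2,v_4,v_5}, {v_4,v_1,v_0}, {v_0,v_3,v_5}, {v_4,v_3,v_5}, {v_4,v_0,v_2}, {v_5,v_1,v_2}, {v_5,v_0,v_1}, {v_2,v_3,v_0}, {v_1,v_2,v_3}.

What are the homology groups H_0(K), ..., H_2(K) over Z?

H_0 ≅ Z,  H_1 ≅ Z/2,  H_2 = 0.

Order the vertices as v_0 < v_1 < v_2 < v_3 < v_4 < v_5. Listing each simplex with vertices in this order, K has dimension 2 with simplices:

  0-simplices (6): [v_0], [v_1], [v_2], [v_3], [v_4], [v_5]
  1-simplices (15): (15 of them)
  2-simplices (10): [v_0,v_1,v_4], [v_0,v_1,v_5], [v_0,v_2,v_3], [v_0,v_2,v_4], [v_0,v_3,v_5], [v_1,v_2,v_3], [v_1,v_2,v_5], [v_1,v_3,v_4], [v_2,v_4,v_5], [v_3,v_4,v_5]

Hence C_0 ≅ Z^6, C_1 ≅ Z^15, C_2 ≅ Z^10.

∂_1: C_1 → C_0 sends each edge [p,q] (with p < q) to q − p.
This gives a 6×15 integer matrix of rank 5; reducing to Smith normal form yields diagonal entries (1,1,1,1,1).

Boundary ∂_2: C_2 → C_1 acts by ∂[p,q,r] = [q,r] − [p,r] + [p,q]. For instance
  ∂[v_1,v_3,v_4] = [v_3,v_4] − [v_1,v_4] + [v_1,v_3],
  ∂[v_1,v_2,v_3] = [v_2,v_3] − [v_1,v_3] + [v_1,v_2].
The 15×10 boundary matrix has rank 10 and Smith normal form diag(1,1,1,1,1,1,1,1,1,2).

From H_k ≅ ker(∂_k) / im(∂_{k+1}) we obtain:

  H_0: rank C_0 − rank ∂_1 = 6 − 5 = 1, and the invariant factors of ∂_1 are all 1, so H_0 = Z.
  H_1: rank ker ∂_1 − rank ∂_2 = (15 − 5) − 10 = 0, and ∂_2 has invariant factor 2 > 1, so H_1 = Z/2.
  H_2: rank ker ∂_2 − rank ∂_3 = (10 − 10) − 0 = 0, and there is no ∂_3, so H_2 = 0.

As a check, the Euler characteristic is 6 − 15 + 10 = 1, which agrees with 1 − 0 + 0 = 1.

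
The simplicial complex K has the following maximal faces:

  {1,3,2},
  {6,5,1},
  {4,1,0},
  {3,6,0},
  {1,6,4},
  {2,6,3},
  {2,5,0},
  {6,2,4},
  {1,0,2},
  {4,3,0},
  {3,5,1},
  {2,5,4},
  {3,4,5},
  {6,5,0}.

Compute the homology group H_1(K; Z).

H_1 = Z^2.

Order the vertices as 0 < 1 < 2 < 3 < 4 < 5 < 6. Listing each simplex with vertices in this order, K has dimension 2 with simplices:

  0-simplices (7): [0], [1], [2], [3], [4], [5], [6]
  1-simplices (21): [0,1], [0,2], [0,3], [0,4], [0,5], [0,6], [1,2], [1,3], [1,4], [1,5], [1,6], [2,3], [2,4], [2,5], [2,6], [3,4], [3,5], [3,6], [4,5], [4,6], [5,6]
  2-simplices (14): [0,1,2], [0,1,4], [0,2,5], [0,3,4], [0,3,6], [0,5,6], [1,2,3], [1,3,5], [1,4,6], [1,5,6], [2,3,6], [2,4,5], [2,4,6], [3,4,5]

giving chain groups C_0 ≅ Z^7, C_1 ≅ Z^21, C_2 ≅ Z^14.

The boundary map ∂_1: C_1 → C_0 sends each edge [p,q] (with p < q) to q − p.
The 7×21 boundary matrix has rank 6 and Smith normal form diag(1,1,1,1,1,1).

Boundary ∂_2: C_2 → C_1 acts by ∂[p,q,r] = [q,r] − [p,r] + [p,q]. For instance
  ∂[0,5,6] = [5,6] − [0,6] + [0,5],
  ∂[1,2,3] = [2,3] − [1,3] + [1,2].
As a 21×14 matrix over Z this has rank 13, with invariant factors (1,1,1,1,1,1,1,1,1,1,1,1,1).

Reading off H_k = ker ∂_k / im ∂_{k+1}:

  H_1: rank ker ∂_1 − rank ∂_2 = (21 − 6) − 13 = 2, and the invariant factors of ∂_2 are all 1, so H_1 = Z^2.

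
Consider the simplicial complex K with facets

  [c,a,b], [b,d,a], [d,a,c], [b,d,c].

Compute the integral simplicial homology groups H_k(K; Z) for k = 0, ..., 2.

Take the total order a < b < c < d on the vertex set. Then K (dimension 2) consists of the simplices:

  0-simplices (4): a, b, c, d
  1-simplices (6): ab, ac, ad, bc, bd, cd
  2-simplices (4): abc, abd, acd, bcd

giving chain groups C_0 ≅ Z^4, C_1 ≅ Z^6, C_2 ≅ Z^4.

Boundary ∂_1: C_1 → C_0 is given by ∂[p,q] = [q] − [p]. For instance
  ∂bd = d − b.
The resulting 4×6 matrix has rank 3, and its Smith normal form has invariant factors (1,1,1).

∂_2: C_2 → C_1 maps a triangle to the signed sum of its edges. For instance
  ∂bcd = cd − bd + bc,
  ∂abc = bc − ac + ab.
The 6×4 boundary matrix has rank 3 and Smith normal form diag(1,1,1).

From H_k ≅ ker(∂_k) / im(∂_{k+1}) we obtain:

  H_0: rank C_0 − rank ∂_1 = 4 − 3 = 1, and the invariant factors of ∂_1 are all 1, so H_0 = Z.
  H_1: rank ker ∂_1 − rank ∂_2 = (6 − 3) − 3 = 0, and the invariant factors of ∂_2 are all 1, so H_1 = 0.
  H_2: rank ker ∂_2 − rank ∂_3 = (4 − 3) − 0 = 1, and there is no ∂_3, so H_2 = Z.

As a check, the Euler characteristic is 4 − 6 + 4 = 2, which agrees with 1 − 0 + 1 = 2.

H_0 = Z,  H_1 = 0,  H_2 = Z.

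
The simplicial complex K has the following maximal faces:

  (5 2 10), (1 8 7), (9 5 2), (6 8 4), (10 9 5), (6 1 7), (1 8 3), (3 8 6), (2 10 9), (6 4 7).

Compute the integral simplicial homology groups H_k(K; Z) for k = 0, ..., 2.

H_0 = Z^2,  H_1 = Z,  H_2 = Z.

K has 10 vertices, 18 edges, 10 triangles.
rank ∂_0 = 0, rank ∂_1 = 8 ⇒ b_0 = 10 − 0 − 8 = 2; all invariant factors of ∂_1 are 1 so no torsion. So H_0 = Z^2.
rank ∂_1 = 8, rank ∂_2 = 9 ⇒ b_1 = 18 − 8 − 9 = 1; all invariant factors of ∂_2 are 1 so no torsion. So H_1 = Z.
rank ∂_2 = 9, rank ∂_3 = 0 ⇒ b_2 = 10 − 9 − 0 = 1. So H_2 = Z.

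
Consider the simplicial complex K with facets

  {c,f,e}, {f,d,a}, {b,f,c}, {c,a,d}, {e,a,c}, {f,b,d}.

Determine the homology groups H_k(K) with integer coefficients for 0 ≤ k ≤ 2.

We work with the vertex ordering a < b < c < d < e < f. The simplices of K, each written with vertices in increasing order, are:

  0-simplices (6): a, b, c, d, e, f
  1-simplices (12): ac, ad, ae, af, bc, bd, bf, cd, ce, cf, df, ef
  2-simplices (6): acd, ace, adf, bcf, bdf, cef

so the chain groups are C_0 ≅ Z^6, C_1 ≅ Z^12, C_2 ≅ Z^6.

Boundary ∂_1: C_1 → C_0 is given by ∂[p,q] = [q] − [p].
This gives a 6×12 integer matrix of rank 5; reducing to Smith normal form yields diagonal entries (1,1,1,1,1).

The boundary map ∂_2: C_2 → C_1 sends each 2-simplex [p,q,r] to [q,r] − [p,r] + [p,q]. For instance
  ∂bdf = df − bf + bd,
  ∂ace = ce − ae + ac.
This gives a 12×6 integer matrix of rank 6; reducing to Smith normal form yields diagonal entries (1,1,1,1,1,1).

From H_k ≅ ker(∂_k) / im(∂_{k+1}) we obtain:

  H_0: rank C_0 − rank ∂_1 = 6 − 5 = 1, and the invariant factors of ∂_1 are all 1, so H_0 ≅ Z.
  H_1: rank ker ∂_1 − rank ∂_2 = (12 − 5) − 6 = 1, and the invariant factors of ∂_2 are all 1, so H_1 ≅ Z.
  H_2: rank ker ∂_2 − rank ∂_3 = (6 − 6) − 0 = 0, and there is no ∂_3, so H_2 ≅ 0.

(K is a triangulation of the cylinder S^1 x I.)

H_0 ≅ Z,  H_1 ≅ Z,  H_2 = 0.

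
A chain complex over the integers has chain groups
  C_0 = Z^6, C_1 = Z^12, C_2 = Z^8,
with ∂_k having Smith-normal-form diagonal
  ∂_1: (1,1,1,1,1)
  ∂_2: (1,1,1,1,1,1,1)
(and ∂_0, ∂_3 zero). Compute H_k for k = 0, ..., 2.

H_0 = Z,  H_1 = 0,  H_2 = Z.

H_0: b_0 = 6 − 0 − 5 = 1; torsion from ∂_1 factors > 1: none. So H_0 = Z.
H_1: b_1 = 12 − 5 − 7 = 0; torsion from ∂_2 factors > 1: none. So H_1 = 0.
H_2: b_2 = 8 − 7 − 0 = 1; torsion from ∂_3 factors > 1: none. So H_2 = Z.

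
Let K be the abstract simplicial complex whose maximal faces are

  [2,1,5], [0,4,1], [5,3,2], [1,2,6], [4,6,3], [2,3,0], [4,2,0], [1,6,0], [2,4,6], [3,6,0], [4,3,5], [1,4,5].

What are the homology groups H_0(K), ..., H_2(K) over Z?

H_0 = Z,  H_1 = Z/2,  H_2 = 0.

We work with the vertex ordering 0 < 1 < 2 < 3 < 4 < 5 < 6. The simplices of K, each written with vertices in increasing order, are:

  0-simplices (7): [0], [1], [2], [3], [4], [5], [6]
  1-simplices (18): [0,1], [0,2], [0,3], [0,4], [0,6], [1,2], [1,4], [1,5], [1,6], [2,3], [2,4], [2,5], [2,6], [3,4], [3,5], [3,6], [4,5], [4,6]
  2-simplices (12): [0,1,4], [0,1,6], [0,2,3], [0,2,4], [0,3,6], [1,2,5], [1,2,6], [1,4,5], [2,3,5], [2,4,6], [3,4,5], [3,4,6]

giving chain groups C_0 ≅ Z^7, C_1 ≅ Z^18, C_2 ≅ Z^12.

The boundary map ∂_1: C_1 → C_0 sends each edge [p,q] (with p < q) to q − p.
As a 7×18 matrix over Z this has rank 6, with invariant factors (1,1,1,1,1,1).

Boundary ∂_2: C_2 → C_1 acts by ∂[p,q,r] = [q,r] − [p,r] + [p,q]. For instance
  ∂[1,2,5] = [2,5] − [1,5] + [1,2],
  ∂[0,2,3] = [2,3] − [0,3] + [0,2].
As a 18×12 matrix over Z this has rank 12, with invariant factors (1,1,1,1,1,1,1,1,1,1,1,2).

Computing H_k = (kernel of ∂_k) / (image of ∂_{k+1}):

  H_0: rank C_0 − rank ∂_1 = 7 − 6 = 1, and the invariant factors of ∂_1 are all 1, so H_0 ≅ Z.
  H_1: rank ker ∂_1 − rank ∂_2 = (18 − 6) − 12 = 0, and ∂_2 has invariant factor 2 > 1, so H_1 ≅ Z/2.
  H_2: rank ker ∂_2 − rank ∂_3 = (12 − 12) − 0 = 0, and there is no ∂_3, so H_2 ≅ 0.

As a check, the Euler characteristic is 7 − 18 + 12 = 1, which agrees with 1 − 0 + 0 = 1.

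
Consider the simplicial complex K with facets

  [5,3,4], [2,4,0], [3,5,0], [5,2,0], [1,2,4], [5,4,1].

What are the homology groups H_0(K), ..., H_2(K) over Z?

H_0 = Z,  H_1 = Z,  H_2 = 0.

Order the vertices as 0 < 1 < 2 < 3 < 4 < 5. Listing each simplex with vertices in this order, K has dimension 2 with simplices:

  0-simplices (6): [0], [1], [2], [3], [4], [5]
  1-simplices (12): [0,2], [0,3], [0,4], [0,5], [1,2], [1,4], [1,5], [2,4], [2,5], [3,4], [3,5], [4,5]
  2-simplices (6): [0,2,4], [0,2,5], [0,3,5], [1,2,4], [1,4,5], [3,4,5]

Hence C_0 ≅ Z^6, C_1 ≅ Z^12, C_2 ≅ Z^6.

Boundary ∂_1: C_1 → C_0 sends each edge [p,q] (with p < q) to q − p.
The resulting 6×12 matrix has rank 5, and its Smith normal form has invariant factors (1,1,1,1,1).

∂_2: C_2 → C_1 acts by ∂[p,q,r] = [q,r] − [p,r] + [p,q]. For instance
  ∂[0,2,5] = [2,5] − [0,5] + [0,2],
  ∂[3,4,5] = [4,5] − [3,5] + [3,4].
This gives a 12×6 integer matrix of rank 6; reducing to Smith normal form yields diagonal entries (1,1,1,1,1,1).

From H_k ≅ ker(∂_k) / im(∂_{k+1}) we obtain:

  H_0: rank C_0 − rank ∂_1 = 6 − 5 = 1, and the invariant factors of ∂_1 are all 1, so H_0 = Z.
  H_1: rank ker ∂_1 − rank ∂_2 = (12 − 5) − 6 = 1, and the invariant factors of ∂_2 are all 1, so H_1 = Z.
  H_2: rank ker ∂_2 − rank ∂_3 = (6 − 6) − 0 = 0, and there is no ∂_3, so H_2 = 0.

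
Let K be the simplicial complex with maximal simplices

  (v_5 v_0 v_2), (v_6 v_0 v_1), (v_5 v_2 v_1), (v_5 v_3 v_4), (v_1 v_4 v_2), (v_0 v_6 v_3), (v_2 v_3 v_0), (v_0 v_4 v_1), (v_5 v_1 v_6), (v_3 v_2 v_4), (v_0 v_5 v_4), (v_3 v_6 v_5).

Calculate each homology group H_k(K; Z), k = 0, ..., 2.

H_0 = Z,  H_1 = Z/2Z,  H_2 = 0.

We work with the vertex ordering v_0 < v_1 < v_2 < v_3 < v_4 < v_5 < v_6. The simplices of K, each written with vertices in increasing order, are:

  0-simplices (7): [v_0], [v_1], [v_2], [v_3], [v_4], [v_5], [v_6]
  1-simplices (18): (18 of them)
  2-simplices (12): (12 of them)

so the chain groups are C_0 ≅ Z^7, C_1 ≅ Z^18, C_2 ≅ Z^12.

∂_1: C_1 → C_0 maps an edge to its endpoints' difference, ∂[p,q] = q − p.
The 7×18 boundary matrix has rank 6 and Smith normal form diag(1,1,1,1,1,1).

The boundary map ∂_2: C_2 → C_1 acts by ∂[p,q,r] = [q,r] − [p,r] + [p,q]. For instance
  ∂[v_0,v_1,v_4] = [v_1,v_4] − [v_0,v_4] + [v_0,v_1],
  ∂[v_3,v_4,v_5] = [v_4,v_5] − [v_3,v_5] + [v_3,v_4].
This gives a 18×12 integer matrix of rank 12; reducing to Smith normal form yields diagonal entries (1,1,1,1,1,1,1,1,1,1,1,2).

Computing H_k = (kernel of ∂_k) / (image of ∂_{k+1}):

  H_0: rank C_0 − rank ∂_1 = 7 − 6 = 1, and the invariant factors of ∂_1 are all 1, so H_0 ≅ Z.
  H_1: rank ker ∂_1 − rank ∂_2 = (18 − 6) − 12 = 0, and ∂_2 has invariant factor 2 > 1, so H_1 ≅ Z/2Z.
  H_2: rank ker ∂_2 − rank ∂_3 = (12 − 12) − 0 = 0, and there is no ∂_3, so H_2 ≅ 0.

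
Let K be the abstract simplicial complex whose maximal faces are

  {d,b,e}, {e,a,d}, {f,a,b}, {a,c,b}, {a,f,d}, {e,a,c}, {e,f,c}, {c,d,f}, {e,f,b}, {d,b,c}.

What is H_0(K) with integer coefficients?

H_0 = Z.

We work with the vertex ordering a < b < c < d < e < f. The simplices of K, each written with vertices in increasing order, are:

  0-simplices (6): a, b, c, d, e, f
  1-simplices (15): ab, ac, ad, ae, af, bc, bd, be, bf, cd, ce, cf, de, df, ef
  2-simplices (10): abc, abf, ace, ade, adf, bcd, bde, bef, cdf, cef

Hence C_0 ≅ Z^6, C_1 ≅ Z^15, C_2 ≅ Z^10.

Boundary ∂_1: C_1 → C_0 sends each edge [p,q] (with p < q) to q − p. For instance
  ∂ad = d − a.
The resulting 6×15 matrix has rank 5, and its Smith normal form has invariant factors (1,1,1,1,1).

Boundary ∂_2: C_2 → C_1 acts by ∂[p,q,r] = [q,r] − [p,r] + [p,q]. For instance
  ∂cef = ef − cf + ce,
  ∂ace = ce − ae + ac.
As a 15×10 matrix over Z this has rank 10, with invariant factors (1,1,1,1,1,1,1,1,1,2).

Now H_k = ker ∂_k / im ∂_{k+1}, so:

  H_0: rank C_0 − rank ∂_1 = 6 − 5 = 1, and the invariant factors of ∂_1 are all 1, so H_0 ≅ Z.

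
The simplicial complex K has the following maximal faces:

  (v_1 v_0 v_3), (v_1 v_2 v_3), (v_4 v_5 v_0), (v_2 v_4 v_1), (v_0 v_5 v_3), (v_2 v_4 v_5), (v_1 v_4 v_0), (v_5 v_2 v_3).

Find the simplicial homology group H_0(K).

Order the vertices as v_0 < v_1 < v_2 < v_3 < v_4 < v_5. Listing each simplex with vertices in this order, K has dimension 2 with simplices:

  0-simplices (6): [v_0], [v_1], [v_2], [v_3], [v_4], [v_5]
  1-simplices (12): [v_0,v_1], [v_0,v_3], [v_0,v_4], [v_0,v_5], [v_1,v_2], [v_1,v_3], [v_1,v_4], [v_2,v_3], [v_2,v_4], [v_2,v_5], [v_3,v_5], [v_4,v_5]
  2-simplices (8): [v_0,v_1,v_3], [v_0,v_1,v_4], [v_0,v_3,v_5], [v_0,v_4,v_5], [v_1,v_2,v_3], [v_1,v_2,v_4], [v_2,v_3,v_5], [v_2,v_4,v_5]

giving chain groups C_0 ≅ Z^6, C_1 ≅ Z^12, C_2 ≅ Z^8.

∂_1: C_1 → C_0 maps an edge to its endpoints' difference, ∂[p,q] = q − p. For instance
  ∂[v_4,v_5] = [v_5] − [v_4].
The 6×12 boundary matrix has rank 5 and Smith normal form diag(1,1,1,1,1).

The boundary map ∂_2: C_2 → C_1 maps a triangle to the signed sum of its edges. For instance
  ∂[v_0,v_3,v_5] = [v_3,v_5] − [v_0,v_5] + [v_0,v_3],
  ∂[v_2,v_4,v_5] = [v_4,v_5] − [v_2,v_5] + [v_2,v_4].
As a 12×8 matrix over Z this has rank 7, with invariant factors (1,1,1,1,1,1,1).

From H_k ≅ ker(∂_k) / im(∂_{k+1}) we obtain:

  H_0: rank C_0 − rank ∂_1 = 6 − 5 = 1, and the invariant factors of ∂_1 are all 1, so H_0 ≅ Z.

H_0 = Z.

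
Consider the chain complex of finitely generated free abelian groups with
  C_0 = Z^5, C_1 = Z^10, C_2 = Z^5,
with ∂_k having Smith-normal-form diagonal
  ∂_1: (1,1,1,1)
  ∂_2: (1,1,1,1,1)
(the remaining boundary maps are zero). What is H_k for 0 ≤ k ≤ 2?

H_0 ≅ Z,  H_1 ≅ Z,  H_2 = 0.

H_0: b_0 = 5 − 0 − 4 = 1; torsion from ∂_1 factors > 1: none. So H_0 ≅ Z.
H_1: b_1 = 10 − 4 − 5 = 1; torsion from ∂_2 factors > 1: none. So H_1 ≅ Z.
H_2: b_2 = 5 − 5 − 0 = 0; torsion from ∂_3 factors > 1: none. So H_2 ≅ 0.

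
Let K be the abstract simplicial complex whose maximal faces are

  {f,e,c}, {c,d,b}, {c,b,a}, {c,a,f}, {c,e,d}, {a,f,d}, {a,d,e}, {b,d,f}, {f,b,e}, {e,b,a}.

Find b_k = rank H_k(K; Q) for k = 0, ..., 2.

b_0 = 1, b_1 = 0, b_2 = 0.

Fix the vertex order a < b < c < d < e < f and write every simplex with vertices in increasing order. Then dim K = 2 and the simplices of K are:

  0-simplices (6): a, b, c, d, e, f
  1-simplices (15): ab, ac, ad, ae, af, bc, bd, be, bf, cd, ce, cf, de, df, ef
  2-simplices (10): abc, abe, acf, ade, adf, bcd, bdf, bef, cde, cef

Hence C_0 ≅ Z^6, C_1 ≅ Z^15, C_2 ≅ Z^10.

∂_1: C_1 → C_0 maps an edge to its endpoints' difference, ∂[p,q] = q − p. For instance
  ∂ab = b − a.
The 6×15 boundary matrix has rank 5 and Smith normal form diag(1,1,1,1,1).

The boundary map ∂_2: C_2 → C_1 maps a triangle to the signed sum of its edges. For instance
  ∂cef = ef − cf + ce,
  ∂acf = cf − af + ac.
The 15×10 boundary matrix has rank 10 and Smith normal form diag(1,1,1,1,1,1,1,1,1,2).

Computing H_k = (kernel of ∂_k) / (image of ∂_{k+1}):

  H_0: rank C_0 − rank ∂_1 = 6 − 5 = 1, and the invariant factors of ∂_1 are all 1, so H_0 ≅ Z.
  H_1: rank ker ∂_1 − rank ∂_2 = (15 − 5) − 10 = 0, and ∂_2 has invariant factor 2 > 1, so H_1 ≅ Z/2.
  H_2: rank ker ∂_2 − rank ∂_3 = (10 − 10) − 0 = 0, and there is no ∂_3, so H_2 ≅ 0.

Hence the Betti numbers are b_0 = 1, b_1 = 0, b_2 = 0.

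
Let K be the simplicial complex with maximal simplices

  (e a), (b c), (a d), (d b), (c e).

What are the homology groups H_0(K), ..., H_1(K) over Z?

H_0 = Z,  H_1 = Z.

K has 5 vertices, 5 edges.
rank ∂_0 = 0, rank ∂_1 = 4 ⇒ b_0 = 5 − 0 − 4 = 1; all invariant factors of ∂_1 are 1 so no torsion. So H_0 ≅ Z.
rank ∂_1 = 4, rank ∂_2 = 0 ⇒ b_1 = 5 − 4 − 0 = 1. So H_1 ≅ Z.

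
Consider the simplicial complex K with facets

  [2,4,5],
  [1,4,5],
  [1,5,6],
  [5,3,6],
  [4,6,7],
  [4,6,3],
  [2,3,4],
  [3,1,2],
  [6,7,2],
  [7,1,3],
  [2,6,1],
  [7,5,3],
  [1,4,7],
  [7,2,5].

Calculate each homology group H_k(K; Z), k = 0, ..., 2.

Fix the vertex order 1 < 2 < 3 < 4 < 5 < 6 < 7 and write every simplex with vertices in increasing order. Then dim K = 2 and the simplices of K are:

  0-simplices (7): [1], [2], [3], [4], [5], [6], [7]
  1-simplices (21): [1,2], [1,3], [1,4], [1,5], [1,6], [1,7], [2,3], [2,4], [2,5], [2,6], [2,7], [3,4], [3,5], [3,6], [3,7], [4,5], [4,6], [4,7], [5,6], [5,7], [6,7]
  2-simplices (14): [1,2,3], [1,2,6], [1,3,7], [1,4,5], [1,4,7], [1,5,6], [2,3,4], [2,4,5], [2,5,7], [2,6,7], [3,4,6], [3,5,6], [3,5,7], [4,6,7]

so the chain groups are C_0 ≅ Z^7, C_1 ≅ Z^21, C_2 ≅ Z^14.

Boundary ∂_1: C_1 → C_0 sends each edge [p,q] (with p < q) to q − p. For instance
  ∂[4,6] = [6] − [4].
The 7×21 boundary matrix has rank 6 and Smith normal form diag(1,1,1,1,1,1).

The boundary map ∂_2: C_2 → C_1 acts by ∂[p,q,r] = [q,r] − [p,r] + [p,q]. For instance
  ∂[1,5,6] = [5,6] − [1,6] + [1,5],
  ∂[1,3,7] = [3,7] − [1,7] + [1,3].
As a 21×14 matrix over Z this has rank 13, with invariant factors (1,1,1,1,1,1,1,1,1,1,1,1,1).

From H_k ≅ ker(∂_k) / im(∂_{k+1}) we obtain:

  H_0: rank C_0 − rank ∂_1 = 7 − 6 = 1, and the invariant factors of ∂_1 are all 1, so H_0 = Z.
  H_1: rank ker ∂_1 − rank ∂_2 = (21 − 6) − 13 = 2, and the invariant factors of ∂_2 are all 1, so H_1 = Z^2.
  H_2: rank ker ∂_2 − rank ∂_3 = (14 − 13) − 0 = 1, and there is no ∂_3, so H_2 = Z.

(K is a triangulation of the torus T^2.)

H_0 = Z,  H_1 = Z^2,  H_2 = Z.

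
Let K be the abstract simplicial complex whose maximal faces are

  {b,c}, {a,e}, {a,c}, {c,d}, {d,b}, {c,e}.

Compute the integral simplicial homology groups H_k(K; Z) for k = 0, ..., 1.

H_0 = Z,  H_1 = Z^2.

Take the total order a < b < c < d < e on the vertex set. Then K (dimension 1) consists of the simplices:

  0-simplices (5): a, b, c, d, e
  1-simplices (6): ac, ae, bc, bd, cd, ce

so the chain groups are C_0 ≅ Z^5, C_1 ≅ Z^6.

The boundary map ∂_1: C_1 → C_0 maps an edge to its endpoints' difference, ∂[p,q] = q − p. For instance
  ∂ce = e − c.
The 5×6 boundary matrix has rank 4 and Smith normal form diag(1,1,1,1).

From H_k ≅ ker(∂_k) / im(∂_{k+1}) we obtain:

  H_0: rank C_0 − rank ∂_1 = 5 − 4 = 1, and the invariant factors of ∂_1 are all 1, so H_0 ≅ Z.
  H_1: rank ker ∂_1 − rank ∂_2 = (6 − 4) − 0 = 2, and there is no ∂_2, so H_1 ≅ Z^2.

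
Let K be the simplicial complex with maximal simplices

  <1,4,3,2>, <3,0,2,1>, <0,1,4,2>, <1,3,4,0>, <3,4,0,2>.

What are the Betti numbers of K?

Take the total order 0 < 1 < 2 < 3 < 4 on the vertex set. Then K (dimension 3) consists of the simplices:

  0-simplices (5): [0], [1], [2], [3], [4]
  1-simplices (10): [0,1], [0,2], [0,3], [0,4], [1,2], [1,3], [1,4], [2,3], [2,4], [3,4]
  2-simplices (10): [0,1,2], [0,1,3], [0,1,4], [0,2,3], [0,2,4], [0,3,4], [1,2,3], [1,2,4], [1,3,4], [2,3,4]
  3-simplices (5): [0,1,2,3], [0,1,2,4], [0,1,3,4], [0,2,3,4], [1,2,3,4]

so the chain groups are C_0 ≅ Z^5, C_1 ≅ Z^10, C_2 ≅ Z^10, C_3 ≅ Z^5.

The boundary map ∂_1: C_1 → C_0 sends each edge [p,q] (with p < q) to q − p.
This gives a 5×10 integer matrix of rank 4; reducing to Smith normal form yields diagonal entries (1,1,1,1).

The boundary map ∂_2: C_2 → C_1 acts by ∂[p,q,r] = [q,r] − [p,r] + [p,q]. For instance
  ∂[1,3,4] = [3,4] − [1,4] + [1,3],
  ∂[0,2,4] = [2,4] − [0,4] + [0,2].
As a 10×10 matrix over Z this has rank 6, with invariant factors (1,1,1,1,1,1).

The boundary map ∂_3: C_3 → C_2 sends each 3-simplex σ to the alternating sum Σ_i (−1)^i (σ with its i-th vertex removed). For instance
  ∂[1,2,3,4] = [2,3,4] − [1,3,4] + [1,2,4] − [1,2,3],
  ∂[0,1,3,4] = [1,3,4] − [0,3,4] + [0,1,4] − [0,1,3].
This gives a 10×5 integer matrix of rank 4; reducing to Smith normal form yields diagonal entries (1,1,1,1).

Computing H_k = (kernel of ∂_k) / (image of ∂_{k+1}):

  H_0: rank C_0 − rank ∂_1 = 5 − 4 = 1, and the invariant factors of ∂_1 are all 1, so H_0 = Z.
  H_1: rank ker ∂_1 − rank ∂_2 = (10 − 4) − 6 = 0, and the invariant factors of ∂_2 are all 1, so H_1 = 0.
  H_2: rank ker ∂_2 − rank ∂_3 = (10 − 6) − 4 = 0, and the invariant factors of ∂_3 are all 1, so H_2 = 0.
  H_3: rank ker ∂_3 − rank ∂_4 = (5 − 4) − 0 = 1, and there is no ∂_4, so H_3 = Z.

As a check, the Euler characteristic is 5 − 10 + 10 − 5 = 0, which agrees with 1 − 0 + 0 − 1 = 0.

Hence the Betti numbers are b_0 = 1, b_1 = 0, b_2 = 0, b_3 = 1.

b_0 = 1, b_1 = 0, b_2 = 0, b_3 = 1.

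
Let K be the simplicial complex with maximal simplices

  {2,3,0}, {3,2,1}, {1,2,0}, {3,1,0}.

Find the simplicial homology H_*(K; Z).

K has 4 vertices, 6 edges, 4 triangles.
rank ∂_0 = 0, rank ∂_1 = 3 ⇒ b_0 = 4 − 0 − 3 = 1; all invariant factors of ∂_1 are 1 so no torsion. So H_0 = Z.
rank ∂_1 = 3, rank ∂_2 = 3 ⇒ b_1 = 6 − 3 − 3 = 0; all invariant factors of ∂_2 are 1 so no torsion. So H_1 = 0.
rank ∂_2 = 3, rank ∂_3 = 0 ⇒ b_2 = 4 − 3 − 0 = 1. So H_2 = Z.

H_0 ≅ Z,  H_1 = 0,  H_2 ≅ Z.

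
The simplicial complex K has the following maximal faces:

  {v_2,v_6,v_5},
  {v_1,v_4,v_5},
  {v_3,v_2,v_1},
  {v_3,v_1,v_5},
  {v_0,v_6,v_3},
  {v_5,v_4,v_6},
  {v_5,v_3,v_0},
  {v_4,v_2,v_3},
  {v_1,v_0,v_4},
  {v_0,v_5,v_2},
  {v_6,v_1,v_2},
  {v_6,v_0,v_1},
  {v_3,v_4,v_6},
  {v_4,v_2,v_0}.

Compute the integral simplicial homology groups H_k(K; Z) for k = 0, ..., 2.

Fix the vertex order v_0 < v_1 < v_2 < v_3 < v_4 < v_5 < v_6 and write every simplex with vertices in increasing order. Then dim K = 2 and the simplices of K are:

  0-simplices (7): [v_0], [v_1], [v_2], [v_3], [v_4], [v_5], [v_6]
  1-simplices (21): (21 of them)
  2-simplices (14): (14 of them)

giving chain groups C_0 ≅ Z^7, C_1 ≅ Z^21, C_2 ≅ Z^14.

The boundary map ∂_1: C_1 → C_0 sends each edge [p,q] (with p < q) to q − p.
This gives a 7×21 integer matrix of rank 6; reducing to Smith normal form yields diagonal entries (1,1,1,1,1,1).

∂_2: C_2 → C_1 maps a triangle to the signed sum of its edges. For instance
  ∂[v_2,v_3,v_4] = [v_3,v_4] − [v_2,v_4] + [v_2,v_3],
  ∂[v_1,v_4,v_5] = [v_4,v_5] − [v_1,v_5] + [v_1,v_4].
This gives a 21×14 integer matrix of rank 13; reducing to Smith normal form yields diagonal entries (1,1,1,1,1,1,1,1,1,1,1,1,1).

Reading off H_k = ker ∂_k / im ∂_{k+1}:

  H_0: rank C_0 − rank ∂_1 = 7 − 6 = 1, and the invariant factors of ∂_1 are all 1, so H_0 = Z.
  H_1: rank ker ∂_1 − rank ∂_2 = (21 − 6) − 13 = 2, and the invariant factors of ∂_2 are all 1, so H_1 = Z^2.
  H_2: rank ker ∂_2 − rank ∂_3 = (14 − 13) − 0 = 1, and there is no ∂_3, so H_2 = Z.

As a check, the Euler characteristic is 7 − 21 + 14 = 0, which agrees with 1 − 2 + 1 = 0.
(K is a triangulation of the torus T^2.)

H_0 = Z,  H_1 = Z^2,  H_2 = Z.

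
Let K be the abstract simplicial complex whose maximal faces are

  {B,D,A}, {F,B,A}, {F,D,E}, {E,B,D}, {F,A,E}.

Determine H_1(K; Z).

We work with the vertex ordering A < B < D < E < F. The simplices of K, each written with vertices in increasing order, are:

  0-simplices (5): A, B, D, E, F
  1-simplices (10): AB, AD, AE, AF, BD, BE, BF, DE, DF, EF
  2-simplices (5): ABD, ABF, AEF, BDE, DEF

giving chain groups C_0 ≅ Z^5, C_1 ≅ Z^10, C_2 ≅ Z^5.

∂_1: C_1 → C_0 is given by ∂[p,q] = [q] − [p]. For instance
  ∂AF = F − A.
The resulting 5×10 matrix has rank 4, and its Smith normal form has invariant factors (1,1,1,1).

The boundary map ∂_2: C_2 → C_1 maps a triangle to the signed sum of its edges. For instance
  ∂AEF = EF − AF + AE,
  ∂BDE = DE − BE + BD.
This gives a 10×5 integer matrix of rank 5; reducing to Smith normal form yields diagonal entries (1,1,1,1,1).

Computing H_k = (kernel of ∂_k) / (image of ∂_{k+1}):

  H_1: rank ker ∂_1 − rank ∂_2 = (10 − 4) − 5 = 1, and the invariant factors of ∂_2 are all 1, so H_1 = Z.

H_1 ≅ Z.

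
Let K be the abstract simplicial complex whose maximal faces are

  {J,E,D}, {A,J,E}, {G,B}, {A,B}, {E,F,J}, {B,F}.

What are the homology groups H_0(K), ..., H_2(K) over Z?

H_0 = Z,  H_1 = Z,  H_2 = 0.

We work with the vertex ordering A < B < D < E < F < G < J. The simplices of K, each written with vertices in increasing order, are:

  0-simplices (7): A, B, D, E, F, G, J
  1-simplices (10): AB, AE, AJ, BF, BG, DE, DJ, EF, EJ, FJ
  2-simplices (3): AEJ, DEJ, EFJ

Hence C_0 ≅ Z^7, C_1 ≅ Z^10, C_2 ≅ Z^3.

∂_1: C_1 → C_0 maps an edge to its endpoints' difference, ∂[p,q] = q − p.
This gives a 7×10 integer matrix of rank 6; reducing to Smith normal form yields diagonal entries (1,1,1,1,1,1).

Boundary ∂_2: C_2 → C_1 acts by ∂[p,q,r] = [q,r] − [p,r] + [p,q]. For instance
  ∂DEJ = EJ − DJ + DE,
  ∂EFJ = FJ − EJ + EF.
This gives a 10×3 integer matrix of rank 3; reducing to Smith normal form yields diagonal entries (1,1,1).

From H_k ≅ ker(∂_k) / im(∂_{k+1}) we obtain:

  H_0: rank C_0 − rank ∂_1 = 7 − 6 = 1, and the invariant factors of ∂_1 are all 1, so H_0 = Z.
  H_1: rank ker ∂_1 − rank ∂_2 = (10 − 6) − 3 = 1, and the invariant factors of ∂_2 are all 1, so H_1 = Z.
  H_2: rank ker ∂_2 − rank ∂_3 = (3 − 3) − 0 = 0, and there is no ∂_3, so H_2 = 0.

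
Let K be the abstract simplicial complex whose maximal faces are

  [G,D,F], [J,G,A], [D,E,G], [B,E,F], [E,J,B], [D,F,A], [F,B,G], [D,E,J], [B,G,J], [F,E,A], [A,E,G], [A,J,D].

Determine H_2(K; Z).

H_2 = 0.

Fix the vertex order A < B < D < E < F < G < J and write every simplex with vertices in increasing order. Then dim K = 2 and the simplices of K are:

  0-simplices (7): A, B, D, E, F, G, J
  1-simplices (18): AD, AE, AF, AG, AJ, BE, BF, BG, BJ, DE, DF, DG, DJ, EF, EG, EJ, FG, GJ
  2-simplices (12): ADF, ADJ, AEF, AEG, AGJ, BEF, BEJ, BFG, BGJ, DEG, DEJ, DFG

Hence C_0 ≅ Z^7, C_1 ≅ Z^18, C_2 ≅ Z^12.

The boundary map ∂_1: C_1 → C_0 maps an edge to its endpoints' difference, ∂[p,q] = q − p. For instance
  ∂AF = F − A.
The resulting 7×18 matrix has rank 6, and its Smith normal form has invariant factors (1,1,1,1,1,1).

∂_2: C_2 → C_1 sends each 2-simplex [p,q,r] to [q,r] − [p,r] + [p,q]. For instance
  ∂AEF = EF − AF + AE,
  ∂AEG = EG − AG + AE.
The resulting 18×12 matrix has rank 12, and its Smith normal form has invariant factors (1,1,1,1,1,1,1,1,1,1,1,2).

From H_k ≅ ker(∂_k) / im(∂_{k+1}) we obtain:

  H_2: rank ker ∂_2 − rank ∂_3 = (12 − 12) − 0 = 0, and there is no ∂_3, so H_2 = 0.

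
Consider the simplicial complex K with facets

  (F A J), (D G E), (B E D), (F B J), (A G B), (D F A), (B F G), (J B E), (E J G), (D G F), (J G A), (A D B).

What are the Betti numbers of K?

b_0 = 1, b_1 = 0, b_2 = 0.

Fix the vertex order A < B < D < E < F < G < J and write every simplex with vertices in increasing order. Then dim K = 2 and the simplices of K are:

  0-simplices (7): A, B, D, E, F, G, J
  1-simplices (18): AB, AD, AF, AG, AJ, BD, BE, BF, BG, BJ, DE, DF, DG, EG, EJ, FG, FJ, GJ
  2-simplices (12): ABD, ABG, ADF, AFJ, AGJ, BDE, BEJ, BFG, BFJ, DEG, DFG, EGJ

so the chain groups are C_0 ≅ Z^7, C_1 ≅ Z^18, C_2 ≅ Z^12.

The boundary map ∂_1: C_1 → C_0 maps an edge to its endpoints' difference, ∂[p,q] = q − p. For instance
  ∂DF = F − D.
The 7×18 boundary matrix has rank 6 and Smith normal form diag(1,1,1,1,1,1).

Boundary ∂_2: C_2 → C_1 acts by ∂[p,q,r] = [q,r] − [p,r] + [p,q]. For instance
  ∂BFG = FG − BG + BF,
  ∂BFJ = FJ − BJ + BF.
The resulting 18×12 matrix has rank 12, and its Smith normal form has invariant factors (1,1,1,1,1,1,1,1,1,1,1,2).

From H_k ≅ ker(∂_k) / im(∂_{k+1}) we obtain:

  H_0: rank C_0 − rank ∂_1 = 7 − 6 = 1, and the invariant factors of ∂_1 are all 1, so H_0 ≅ Z.
  H_1: rank ker ∂_1 − rank ∂_2 = (18 − 6) − 12 = 0, and ∂_2 has invariant factor 2 > 1, so H_1 ≅ Z/2.
  H_2: rank ker ∂_2 − rank ∂_3 = (12 − 12) − 0 = 0, and there is no ∂_3, so H_2 ≅ 0.

Hence the Betti numbers are b_0 = 1, b_1 = 0, b_2 = 0.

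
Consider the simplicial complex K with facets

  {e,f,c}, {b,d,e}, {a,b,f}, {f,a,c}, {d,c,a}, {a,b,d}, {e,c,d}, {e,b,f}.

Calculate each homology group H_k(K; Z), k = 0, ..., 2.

H_0 = Z,  H_1 = 0,  H_2 = Z.

We work with the vertex ordering a < b < c < d < e < f. The simplices of K, each written with vertices in increasing order, are:

  0-simplices (6): a, b, c, d, e, f
  1-simplices (12): ab, ac, ad, af, bd, be, bf, cd, ce, cf, de, ef
  2-simplices (8): abd, abf, acd, acf, bde, bef, cde, cef

giving chain groups C_0 ≅ Z^6, C_1 ≅ Z^12, C_2 ≅ Z^8.

∂_1: C_1 → C_0 is given by ∂[p,q] = [q] − [p].
This gives a 6×12 integer matrix of rank 5; reducing to Smith normal form yields diagonal entries (1,1,1,1,1).

∂_2: C_2 → C_1 acts by ∂[p,q,r] = [q,r] − [p,r] + [p,q]. For instance
  ∂abd = bd − ad + ab,
  ∂abf = bf − af + ab.
As a 12×8 matrix over Z this has rank 7, with invariant factors (1,1,1,1,1,1,1).

Computing H_k = (kernel of ∂_k) / (image of ∂_{k+1}):

  H_0: rank C_0 − rank ∂_1 = 6 − 5 = 1, and the invariant factors of ∂_1 are all 1, so H_0 ≅ Z.
  H_1: rank ker ∂_1 − rank ∂_2 = (12 − 5) − 7 = 0, and the invariant factors of ∂_2 are all 1, so H_1 ≅ 0.
  H_2: rank ker ∂_2 − rank ∂_3 = (8 − 7) − 0 = 1, and there is no ∂_3, so H_2 ≅ Z.

As a check, the Euler characteristic is 6 − 12 + 8 = 2, which agrees with 1 − 0 + 1 = 2.
(K is a triangulation of the 2-sphere S^2.)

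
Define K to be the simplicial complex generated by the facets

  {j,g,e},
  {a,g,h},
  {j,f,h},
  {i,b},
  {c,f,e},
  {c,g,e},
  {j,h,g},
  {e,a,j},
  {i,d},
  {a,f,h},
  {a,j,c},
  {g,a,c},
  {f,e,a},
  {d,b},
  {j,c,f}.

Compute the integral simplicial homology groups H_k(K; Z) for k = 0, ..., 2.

Fix the vertex order a < b < c < d < e < f < g < h < i < j and write every simplex with vertices in increasing order. Then dim K = 2 and the simplices of K are:

  0-simplices (10): a, b, c, d, e, f, g, h, i, j
  1-simplices (21): ac, ae, af, ag, ah, aj, bd, bi, ce, cf, cg, cj, di, ef, eg, ej, fh, fj, gh, gj, hj
  2-simplices (12): acg, acj, aef, aej, afh, agh, cef, ceg, cfj, egj, fhj, ghj

giving chain groups C_0 ≅ Z^10, C_1 ≅ Z^21, C_2 ≅ Z^12.

∂_1: C_1 → C_0 sends each edge [p,q] (with p < q) to q − p.
As a 10×21 matrix over Z this has rank 8, with invariant factors (1,1,1,1,1,1,1,1).

∂_2: C_2 → C_1 maps a triangle to the signed sum of its edges. For instance
  ∂cef = ef − cf + ce,
  ∂ceg = eg − cg + ce.
This gives a 21×12 integer matrix of rank 12; reducing to Smith normal form yields diagonal entries (1,1,1,1,1,1,1,1,1,1,1,2).

Now H_k = ker ∂_k / im ∂_{k+1}, so:

  H_0: rank C_0 − rank ∂_1 = 10 − 8 = 2, and the invariant factors of ∂_1 are all 1, so H_0 ≅ Z^2.
  H_1: rank ker ∂_1 − rank ∂_2 = (21 − 8) − 12 = 1, and ∂_2 has invariant factor 2 > 1, so H_1 ≅ Z ⊕ Z_2.
  H_2: rank ker ∂_2 − rank ∂_3 = (12 − 12) − 0 = 0, and there is no ∂_3, so H_2 ≅ 0.

As a check, the Euler characteristic is 10 − 21 + 12 = 1, which agrees with 2 − 1 + 0 = 1.

H_0 ≅ Z^2,  H_1 ≅ Z ⊕ Z_2,  H_2 = 0.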